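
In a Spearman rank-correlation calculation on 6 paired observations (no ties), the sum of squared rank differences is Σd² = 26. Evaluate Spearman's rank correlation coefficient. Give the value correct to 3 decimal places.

0.257

ρ = 1 − 6Σd² / [n(n²−1)] = 1 − 6×26 / (6×35)
  = 1 − 156/210 = 1 − 0.7429 ≈ 0.257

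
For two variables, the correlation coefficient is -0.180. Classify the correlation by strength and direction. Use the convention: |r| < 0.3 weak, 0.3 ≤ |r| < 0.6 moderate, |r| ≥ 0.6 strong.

r = -0.180 < 0 so the relationship is negative.
|r| = 0.180, which falls in the weak range.

weak negative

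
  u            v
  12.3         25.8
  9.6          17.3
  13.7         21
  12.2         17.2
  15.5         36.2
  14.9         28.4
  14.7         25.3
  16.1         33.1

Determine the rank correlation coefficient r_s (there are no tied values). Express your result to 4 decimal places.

Rank u: 3, 1, 4, 2, 7, 6, 5, 8
Rank v: 5, 2, 3, 1, 8, 6, 4, 7
d = rank(u) − rank(v): -2, -1, 1, 1, -1, 0, 1, 1; Σd² = 10
ρ = 1 − 6Σd² / [n(n²−1)] = 1 − 6×10 / (8×63) = 1 − 60/504 ≈ 0.8810

0.8810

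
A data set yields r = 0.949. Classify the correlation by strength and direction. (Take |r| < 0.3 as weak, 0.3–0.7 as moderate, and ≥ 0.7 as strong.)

strong positive

r = 0.949 > 0 so the relationship is positive.
|r| = 0.949, which falls in the strong range.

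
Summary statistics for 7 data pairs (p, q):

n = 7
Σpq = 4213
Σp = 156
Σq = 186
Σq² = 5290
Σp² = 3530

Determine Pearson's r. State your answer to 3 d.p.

0.498

r = (nΣpq − ΣpΣq) / √[(nΣp² − (Σp)²)(nΣq² − (Σq)²)]
Numerator: 7×4213 − 156×186 = 475
Denominator: √[(24710 − 24336)(37030 − 34596)] = √[374 × 2434] = 954.1048
r = 475 / 954.1048 ≈ 0.498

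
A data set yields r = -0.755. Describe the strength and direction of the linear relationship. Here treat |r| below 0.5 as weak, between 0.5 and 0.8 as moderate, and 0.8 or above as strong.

moderate negative

r = -0.755 < 0 so the relationship is negative.
|r| = 0.755, which falls in the moderate range.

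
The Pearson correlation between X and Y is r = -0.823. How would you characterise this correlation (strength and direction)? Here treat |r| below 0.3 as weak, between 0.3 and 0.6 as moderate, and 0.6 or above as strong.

strong negative

r = -0.823 < 0 so the relationship is negative.
|r| = 0.823, which falls in the strong range.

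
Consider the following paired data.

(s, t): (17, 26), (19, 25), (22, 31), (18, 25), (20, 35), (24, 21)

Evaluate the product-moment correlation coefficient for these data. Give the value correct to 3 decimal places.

n = 6, Σs = 120, Σt = 163, Σs² = 2434, Σt² = 4553, Σst = 3253
nΣst − ΣsΣt = 19518 − 19560 = -42
nΣs² − (Σs)² = 14604 − 14400 = 204; nΣt² − (Σt)² = 27318 − 26569 = 749
r = -42 / √(204 × 749) = -42 / 390.8913 ≈ -0.107

-0.107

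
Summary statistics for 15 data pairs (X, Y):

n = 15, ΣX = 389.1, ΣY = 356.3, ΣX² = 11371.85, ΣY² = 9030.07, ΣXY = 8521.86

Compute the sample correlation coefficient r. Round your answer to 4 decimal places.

r = (nΣXY − ΣXΣY) / √[(nΣX² − (ΣX)²)(nΣY² − (ΣY)²)]
Numerator: 15×8521.86 − 389.1×356.3 = -10808.43
Denominator: √[(170577.75 − 151398.81)(135451.05 − 126949.69)] = √[19178.94 × 8501.36] = 12768.9887
r = -10808.43 / 12768.9887 ≈ -0.8465

-0.8465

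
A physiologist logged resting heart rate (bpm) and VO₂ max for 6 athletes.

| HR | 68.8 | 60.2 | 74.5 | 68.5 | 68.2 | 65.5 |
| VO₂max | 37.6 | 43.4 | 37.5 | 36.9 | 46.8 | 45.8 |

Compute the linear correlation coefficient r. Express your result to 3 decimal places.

-0.532

n = 6, Σx = 405.7, Σy = 248, Σx² = 27541.47, Σy² = 10353.06, Σxy = 16712.62
nΣxy − ΣxΣy = 100275.72 − 100613.6 = -337.88
nΣx² − (Σx)² = 165248.82 − 164592.49 = 656.33; nΣy² − (Σy)² = 62118.36 − 61504 = 614.36
r = -337.88 / √(656.33 × 614.36) = -337.88 / 634.9983 ≈ -0.532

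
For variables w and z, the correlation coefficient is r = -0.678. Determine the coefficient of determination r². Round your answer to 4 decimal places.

r² = (-0.678)² = 0.4597

0.4597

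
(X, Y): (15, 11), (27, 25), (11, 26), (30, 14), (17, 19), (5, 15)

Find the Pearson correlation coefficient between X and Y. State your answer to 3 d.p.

0.065

n = 6, ΣX = 105, ΣY = 110, ΣX² = 2289, ΣY² = 2204, ΣXY = 1944
nΣXY − ΣXΣY = 11664 − 11550 = 114
nΣX² − (ΣX)² = 13734 − 11025 = 2709; nΣY² − (ΣY)² = 13224 − 12100 = 1124
r = 114 / √(2709 × 1124) = 114 / 1744.9688 ≈ 0.065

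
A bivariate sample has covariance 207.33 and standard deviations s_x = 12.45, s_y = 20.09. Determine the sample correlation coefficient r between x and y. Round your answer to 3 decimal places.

r = Cov(x,y) / (s_x · s_y) = 207.33 / (12.45 × 20.09)
  = 207.33 / 250.1205 ≈ 0.829

0.829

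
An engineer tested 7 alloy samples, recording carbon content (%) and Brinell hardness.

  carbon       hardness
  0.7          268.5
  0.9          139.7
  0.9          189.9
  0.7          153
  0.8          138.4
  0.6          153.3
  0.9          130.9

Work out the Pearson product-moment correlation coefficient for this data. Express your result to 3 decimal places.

-0.283

n = 7, Σx = 5.5, Σy = 1173.7, Σx² = 4.41, Σy² = 210869.61, Σxy = 912.2
nΣxy − ΣxΣy = 6385.4 − 6455.35 = -69.95
nΣx² − (Σx)² = 30.87 − 30.25 = 0.62; nΣy² − (Σy)² = 1476087.27 − 1377571.69 = 98515.58
r = -69.95 / √(0.62 × 98515.58) = -69.95 / 247.1430 ≈ -0.283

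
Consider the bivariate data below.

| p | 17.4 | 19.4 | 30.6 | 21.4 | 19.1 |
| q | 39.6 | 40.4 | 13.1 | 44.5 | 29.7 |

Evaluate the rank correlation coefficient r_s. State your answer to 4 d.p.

-0.1000

Rank p: 1, 3, 5, 4, 2
Rank q: 3, 4, 1, 5, 2
d = rank(p) − rank(q): -2, -1, 4, -1, 0; Σd² = 22
ρ = 1 − 6Σd² / [n(n²−1)] = 1 − 6×22 / (5×24) = 1 − 132/120 ≈ -0.1000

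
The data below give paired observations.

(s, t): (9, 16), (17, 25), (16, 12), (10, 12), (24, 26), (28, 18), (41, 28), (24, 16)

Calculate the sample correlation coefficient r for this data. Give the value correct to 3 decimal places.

n = 8, Σs = 169, Σt = 153, Σs² = 4343, Σt² = 3209, Σst = 3541
nΣst − ΣsΣt = 28328 − 25857 = 2471
nΣs² − (Σs)² = 34744 − 28561 = 6183; nΣt² − (Σt)² = 25672 − 23409 = 2263
r = 2471 / √(6183 × 2263) = 2471 / 3740.6054 ≈ 0.661

0.661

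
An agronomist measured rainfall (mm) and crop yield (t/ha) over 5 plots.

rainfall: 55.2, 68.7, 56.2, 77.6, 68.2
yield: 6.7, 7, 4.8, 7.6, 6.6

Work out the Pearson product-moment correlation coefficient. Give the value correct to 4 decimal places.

0.7332

n = 5, Σx = 325.9, Σy = 32.7, Σx² = 21598.17, Σy² = 218.25, Σxy = 2160.38
nΣxy − ΣxΣy = 10801.9 − 10656.93 = 144.97
nΣx² − (Σx)² = 107990.85 − 106210.81 = 1780.04; nΣy² − (Σy)² = 1091.25 − 1069.29 = 21.96
r = 144.97 / √(1780.04 × 21.96) = 144.97 / 197.7111 ≈ 0.7332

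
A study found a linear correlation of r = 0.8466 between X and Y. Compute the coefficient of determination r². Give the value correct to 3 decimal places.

r² = (0.8466)² = 0.717

0.717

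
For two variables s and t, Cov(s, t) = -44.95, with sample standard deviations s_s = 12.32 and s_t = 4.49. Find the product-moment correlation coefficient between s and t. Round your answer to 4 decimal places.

r = Cov(s,t) / (s_s · s_t) = -44.95 / (12.32 × 4.49)
  = -44.95 / 55.3168 ≈ -0.8126

-0.8126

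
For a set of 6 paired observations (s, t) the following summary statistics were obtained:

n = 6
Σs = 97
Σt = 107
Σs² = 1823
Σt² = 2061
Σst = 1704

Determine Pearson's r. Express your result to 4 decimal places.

r = (nΣst − ΣsΣt) / √[(nΣs² − (Σs)²)(nΣt² − (Σt)²)]
Numerator: 6×1704 − 97×107 = -155
Denominator: √[(10938 − 9409)(12366 − 11449)] = √[1529 × 917] = 1184.1001
r = -155 / 1184.1001 ≈ -0.1309

-0.1309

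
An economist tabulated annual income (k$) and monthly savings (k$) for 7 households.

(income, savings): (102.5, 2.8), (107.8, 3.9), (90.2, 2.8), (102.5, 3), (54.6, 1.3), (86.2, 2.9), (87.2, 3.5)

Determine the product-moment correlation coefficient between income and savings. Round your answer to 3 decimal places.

n = 7, Σx = 631, Σy = 20.2, Σx² = 58784.82, Σy² = 62.24, Σxy = 1893.64
nΣxy − ΣxΣy = 13255.48 − 12746.2 = 509.28
nΣx² − (Σx)² = 411493.74 − 398161 = 13332.74; nΣy² − (Σy)² = 435.68 − 408.04 = 27.64
r = 509.28 / √(13332.74 × 27.64) = 509.28 / 607.0560 ≈ 0.839

0.839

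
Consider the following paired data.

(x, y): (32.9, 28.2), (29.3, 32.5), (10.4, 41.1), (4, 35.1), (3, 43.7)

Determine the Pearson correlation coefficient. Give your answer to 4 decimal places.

-0.8266

n = 5, Σx = 79.6, Σy = 180.6, Σx² = 2074.06, Σy² = 6682.4, Σxy = 2578.97
nΣxy − ΣxΣy = 12894.85 − 14375.76 = -1480.91
nΣx² − (Σx)² = 10370.3 − 6336.16 = 4034.14; nΣy² − (Σy)² = 33412 − 32616.36 = 795.64
r = -1480.91 / √(4034.14 × 795.64) = -1480.91 / 1791.5700 ≈ -0.8266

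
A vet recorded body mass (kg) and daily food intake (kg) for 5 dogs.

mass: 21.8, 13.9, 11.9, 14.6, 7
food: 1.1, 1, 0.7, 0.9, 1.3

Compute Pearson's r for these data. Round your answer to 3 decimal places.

n = 5, Σx = 69.2, Σy = 5, Σx² = 1072.22, Σy² = 5.2, Σxy = 68.45
nΣxy − ΣxΣy = 342.25 − 346 = -3.75
nΣx² − (Σx)² = 5361.1 − 4788.64 = 572.46; nΣy² − (Σy)² = 26 − 25 = 1
r = -3.75 / √(572.46 × 1) = -3.75 / 23.9261 ≈ -0.157

-0.157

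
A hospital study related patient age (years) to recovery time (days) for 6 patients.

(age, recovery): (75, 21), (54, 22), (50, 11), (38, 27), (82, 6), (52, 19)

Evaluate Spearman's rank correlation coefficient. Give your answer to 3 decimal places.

Rank age: 5, 4, 2, 1, 6, 3
Rank recovery: 4, 5, 2, 6, 1, 3
d = rank(age) − rank(recovery): 1, -1, 0, -5, 5, 0; Σd² = 52
ρ = 1 − 6Σd² / [n(n²−1)] = 1 − 6×52 / (6×35) = 1 − 312/210 ≈ -0.486

-0.486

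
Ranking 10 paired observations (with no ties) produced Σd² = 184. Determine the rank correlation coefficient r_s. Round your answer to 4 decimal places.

-0.1152

ρ = 1 − 6Σd² / [n(n²−1)] = 1 − 6×184 / (10×99)
  = 1 − 1104/990 = 1 − 1.11515 ≈ -0.1152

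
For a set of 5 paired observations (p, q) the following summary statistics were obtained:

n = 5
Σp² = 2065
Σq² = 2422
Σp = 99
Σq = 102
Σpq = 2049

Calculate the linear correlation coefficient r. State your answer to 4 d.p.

0.1555

r = (nΣpq − ΣpΣq) / √[(nΣp² − (Σp)²)(nΣq² − (Σq)²)]
Numerator: 5×2049 − 99×102 = 147
Denominator: √[(10325 − 9801)(12110 − 10404)] = √[524 × 1706] = 945.4861
r = 147 / 945.4861 ≈ 0.1555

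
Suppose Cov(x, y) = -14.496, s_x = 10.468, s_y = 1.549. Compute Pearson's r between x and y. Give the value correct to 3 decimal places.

r = Cov(x,y) / (s_x · s_y) = -14.496 / (10.468 × 1.549)
  = -14.496 / 16.2149 ≈ -0.894

-0.894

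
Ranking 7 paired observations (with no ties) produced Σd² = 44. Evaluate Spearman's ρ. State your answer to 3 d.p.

0.214

ρ = 1 − 6Σd² / [n(n²−1)] = 1 − 6×44 / (7×48)
  = 1 − 264/336 = 1 − 0.7857 ≈ 0.214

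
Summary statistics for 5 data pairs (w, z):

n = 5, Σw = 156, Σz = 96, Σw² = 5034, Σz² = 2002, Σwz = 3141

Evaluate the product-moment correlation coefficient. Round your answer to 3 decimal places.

0.896

r = (nΣwz − ΣwΣz) / √[(nΣw² − (Σw)²)(nΣz² − (Σz)²)]
Numerator: 5×3141 − 156×96 = 729
Denominator: √[(25170 − 24336)(10010 − 9216)] = √[834 × 794] = 813.7543
r = 729 / 813.7543 ≈ 0.896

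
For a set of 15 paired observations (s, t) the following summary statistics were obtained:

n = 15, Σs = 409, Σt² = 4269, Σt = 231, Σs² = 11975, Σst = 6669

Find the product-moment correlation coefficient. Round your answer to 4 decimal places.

0.4840

r = (nΣst − ΣsΣt) / √[(nΣs² − (Σs)²)(nΣt² − (Σt)²)]
Numerator: 15×6669 − 409×231 = 5556
Denominator: √[(179625 − 167281)(64035 − 53361)] = √[12344 × 10674] = 11478.6696
r = 5556 / 11478.6696 ≈ 0.4840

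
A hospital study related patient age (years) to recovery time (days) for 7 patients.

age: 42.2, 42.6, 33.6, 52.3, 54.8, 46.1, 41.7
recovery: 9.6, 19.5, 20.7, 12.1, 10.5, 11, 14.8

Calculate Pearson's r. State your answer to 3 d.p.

n = 7, Σx = 313.3, Σy = 98.2, Σx² = 14326.99, Σy² = 1497.6, Σxy = 4263.83
nΣxy − ΣxΣy = 29846.81 − 30766.06 = -919.25
nΣx² − (Σx)² = 100288.93 − 98156.89 = 2132.04; nΣy² − (Σy)² = 10483.2 − 9643.24 = 839.96
r = -919.25 / √(2132.04 × 839.96) = -919.25 / 1338.2183 ≈ -0.687

-0.687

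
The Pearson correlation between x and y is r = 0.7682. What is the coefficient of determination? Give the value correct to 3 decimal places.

r² = (0.7682)² = 0.590

0.590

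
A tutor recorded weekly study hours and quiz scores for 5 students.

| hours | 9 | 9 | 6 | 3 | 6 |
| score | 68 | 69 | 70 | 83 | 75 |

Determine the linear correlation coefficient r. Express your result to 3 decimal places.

n = 5, Σx = 33, Σy = 365, Σx² = 243, Σy² = 26799, Σxy = 2352
nΣxy − ΣxΣy = 11760 − 12045 = -285
nΣx² − (Σx)² = 1215 − 1089 = 126; nΣy² − (Σy)² = 133995 − 133225 = 770
r = -285 / √(126 × 770) = -285 / 311.4803 ≈ -0.915

-0.915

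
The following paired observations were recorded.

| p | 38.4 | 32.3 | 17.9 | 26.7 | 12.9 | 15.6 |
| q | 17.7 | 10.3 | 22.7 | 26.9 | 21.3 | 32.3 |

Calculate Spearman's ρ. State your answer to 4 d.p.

-0.5429

Rank p: 6, 5, 3, 4, 1, 2
Rank q: 2, 1, 4, 5, 3, 6
d = rank(p) − rank(q): 4, 4, -1, -1, -2, -4; Σd² = 54
ρ = 1 − 6Σd² / [n(n²−1)] = 1 − 6×54 / (6×35) = 1 − 324/210 ≈ -0.5429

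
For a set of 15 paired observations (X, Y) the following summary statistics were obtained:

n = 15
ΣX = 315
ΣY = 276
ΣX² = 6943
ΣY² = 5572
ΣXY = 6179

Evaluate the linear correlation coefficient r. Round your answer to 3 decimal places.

r = (nΣXY − ΣXΣY) / √[(nΣX² − (ΣX)²)(nΣY² − (ΣY)²)]
Numerator: 15×6179 − 315×276 = 5745
Denominator: √[(104145 − 99225)(83580 − 76176)] = √[4920 × 7404] = 6035.5348
r = 5745 / 6035.5348 ≈ 0.952

0.952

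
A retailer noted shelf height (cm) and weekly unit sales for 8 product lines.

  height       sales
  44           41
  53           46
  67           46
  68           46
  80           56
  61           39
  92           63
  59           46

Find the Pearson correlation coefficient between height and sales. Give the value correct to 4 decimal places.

0.8800

n = 8, Σx = 524, Σy = 383, Σx² = 35924, Σy² = 18771, Σxy = 25821
nΣxy − ΣxΣy = 206568 − 200692 = 5876
nΣx² − (Σx)² = 287392 − 274576 = 12816; nΣy² − (Σy)² = 150168 − 146689 = 3479
r = 5876 / √(12816 × 3479) = 5876 / 6677.3396 ≈ 0.8800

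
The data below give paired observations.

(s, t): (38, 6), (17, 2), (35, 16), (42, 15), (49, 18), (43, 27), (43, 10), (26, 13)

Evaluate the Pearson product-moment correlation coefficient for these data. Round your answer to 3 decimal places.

n = 8, Σs = 293, Σt = 107, Σs² = 11497, Σt² = 1843, Σst = 4263
nΣst − ΣsΣt = 34104 − 31351 = 2753
nΣs² − (Σs)² = 91976 − 85849 = 6127; nΣt² − (Σt)² = 14744 − 11449 = 3295
r = 2753 / √(6127 × 3295) = 2753 / 4493.1576 ≈ 0.613

0.613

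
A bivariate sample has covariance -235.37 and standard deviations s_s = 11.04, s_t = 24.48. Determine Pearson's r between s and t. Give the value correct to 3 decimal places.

-0.871

r = Cov(s,t) / (s_s · s_t) = -235.37 / (11.04 × 24.48)
  = -235.37 / 270.2592 ≈ -0.871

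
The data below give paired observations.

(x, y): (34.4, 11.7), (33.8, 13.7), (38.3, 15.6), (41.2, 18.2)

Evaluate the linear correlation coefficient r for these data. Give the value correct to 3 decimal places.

0.930

n = 4, Σx = 147.7, Σy = 59.2, Σx² = 5490.13, Σy² = 899.18, Σxy = 2212.86
nΣxy − ΣxΣy = 8851.44 − 8743.84 = 107.6
nΣx² − (Σx)² = 21960.52 − 21815.29 = 145.23; nΣy² − (Σy)² = 3596.72 − 3504.64 = 92.08
r = 107.6 / √(145.23 × 92.08) = 107.6 / 115.6407 ≈ 0.930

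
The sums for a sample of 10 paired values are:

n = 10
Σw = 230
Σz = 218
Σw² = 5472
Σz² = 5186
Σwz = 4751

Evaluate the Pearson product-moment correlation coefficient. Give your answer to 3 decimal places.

-0.936

r = (nΣwz − ΣwΣz) / √[(nΣw² − (Σw)²)(nΣz² − (Σz)²)]
Numerator: 10×4751 − 230×218 = -2630
Denominator: √[(54720 − 52900)(51860 − 47524)] = √[1820 × 4336] = 2809.1849
r = -2630 / 2809.1849 ≈ -0.936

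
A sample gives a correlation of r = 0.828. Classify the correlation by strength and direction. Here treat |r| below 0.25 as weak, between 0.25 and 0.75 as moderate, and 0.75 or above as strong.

strong positive

r = 0.828 > 0 so the relationship is positive.
|r| = 0.828, which falls in the strong range.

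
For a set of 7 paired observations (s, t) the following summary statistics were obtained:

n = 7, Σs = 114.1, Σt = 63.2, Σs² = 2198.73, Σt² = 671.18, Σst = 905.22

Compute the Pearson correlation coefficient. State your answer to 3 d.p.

r = (nΣst − ΣsΣt) / √[(nΣs² − (Σs)²)(nΣt² − (Σt)²)]
Numerator: 7×905.22 − 114.1×63.2 = -874.58
Denominator: √[(15391.11 − 13018.81)(4698.26 − 3994.24)] = √[2372.3 × 704.02] = 1292.3415
r = -874.58 / 1292.3415 ≈ -0.677

-0.677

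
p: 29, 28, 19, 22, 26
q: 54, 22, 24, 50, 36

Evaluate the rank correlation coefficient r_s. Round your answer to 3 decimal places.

0.300

Rank p: 5, 4, 1, 2, 3
Rank q: 5, 1, 2, 4, 3
d = rank(p) − rank(q): 0, 3, -1, -2, 0; Σd² = 14
ρ = 1 − 6Σd² / [n(n²−1)] = 1 − 6×14 / (5×24) = 1 − 84/120 ≈ 0.300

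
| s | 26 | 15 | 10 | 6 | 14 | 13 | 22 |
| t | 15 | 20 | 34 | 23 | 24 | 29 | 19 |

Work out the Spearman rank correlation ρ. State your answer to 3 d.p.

Rank s: 7, 5, 2, 1, 4, 3, 6
Rank t: 1, 3, 7, 4, 5, 6, 2
d = rank(s) − rank(t): 6, 2, -5, -3, -1, -3, 4; Σd² = 100
ρ = 1 − 6Σd² / [n(n²−1)] = 1 − 6×100 / (7×48) = 1 − 600/336 ≈ -0.786

-0.786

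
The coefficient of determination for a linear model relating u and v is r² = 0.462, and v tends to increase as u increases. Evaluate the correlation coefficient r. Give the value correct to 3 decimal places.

0.680

|r| = √0.462 = 0.680
The association is positive, so r = 0.680.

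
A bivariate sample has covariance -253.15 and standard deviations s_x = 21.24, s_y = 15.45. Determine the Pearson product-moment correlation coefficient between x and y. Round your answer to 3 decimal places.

-0.771

r = Cov(x,y) / (s_x · s_y) = -253.15 / (21.24 × 15.45)
  = -253.15 / 328.1580 ≈ -0.771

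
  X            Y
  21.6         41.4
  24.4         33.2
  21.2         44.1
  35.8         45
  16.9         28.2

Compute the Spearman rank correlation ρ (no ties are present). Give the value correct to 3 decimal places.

Rank X: 3, 4, 2, 5, 1
Rank Y: 3, 2, 4, 5, 1
d = rank(X) − rank(Y): 0, 2, -2, 0, 0; Σd² = 8
ρ = 1 − 6Σd² / [n(n²−1)] = 1 − 6×8 / (5×24) = 1 − 48/120 ≈ 0.600

0.600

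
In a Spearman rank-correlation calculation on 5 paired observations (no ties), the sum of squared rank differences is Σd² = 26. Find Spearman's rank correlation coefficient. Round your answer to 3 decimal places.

-0.300

ρ = 1 − 6Σd² / [n(n²−1)] = 1 − 6×26 / (5×24)
  = 1 − 156/120 = 1 − 1.3000 ≈ -0.300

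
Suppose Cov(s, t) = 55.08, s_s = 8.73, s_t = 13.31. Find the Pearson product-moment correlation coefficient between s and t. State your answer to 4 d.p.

0.4740

r = Cov(s,t) / (s_s · s_t) = 55.08 / (8.73 × 13.31)
  = 55.08 / 116.1963 ≈ 0.4740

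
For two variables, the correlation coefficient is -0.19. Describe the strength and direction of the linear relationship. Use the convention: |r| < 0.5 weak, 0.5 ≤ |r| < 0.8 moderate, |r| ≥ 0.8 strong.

r = -0.19 < 0 so the relationship is negative.
|r| = 0.19, which falls in the weak range.

weak negative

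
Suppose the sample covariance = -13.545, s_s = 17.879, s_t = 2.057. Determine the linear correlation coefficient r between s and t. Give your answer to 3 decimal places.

-0.368

r = Cov(s,t) / (s_s · s_t) = -13.545 / (17.879 × 2.057)
  = -13.545 / 36.7771 ≈ -0.368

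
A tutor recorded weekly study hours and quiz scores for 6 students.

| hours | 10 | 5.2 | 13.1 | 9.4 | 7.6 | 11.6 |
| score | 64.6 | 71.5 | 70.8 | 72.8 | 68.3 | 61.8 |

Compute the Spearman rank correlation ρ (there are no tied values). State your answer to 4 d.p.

-0.4286

Rank hours: 4, 1, 6, 3, 2, 5
Rank score: 2, 5, 4, 6, 3, 1
d = rank(hours) − rank(score): 2, -4, 2, -3, -1, 4; Σd² = 50
ρ = 1 − 6Σd² / [n(n²−1)] = 1 − 6×50 / (6×35) = 1 − 300/210 ≈ -0.4286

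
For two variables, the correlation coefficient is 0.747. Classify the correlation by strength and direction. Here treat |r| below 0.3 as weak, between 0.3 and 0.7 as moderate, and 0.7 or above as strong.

strong positive

r = 0.747 > 0 so the relationship is positive.
|r| = 0.747, which falls in the strong range.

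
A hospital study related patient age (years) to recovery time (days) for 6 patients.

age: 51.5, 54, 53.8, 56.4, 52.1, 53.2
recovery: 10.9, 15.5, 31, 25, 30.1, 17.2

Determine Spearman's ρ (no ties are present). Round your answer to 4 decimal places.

Rank age: 1, 5, 4, 6, 2, 3
Rank recovery: 1, 2, 6, 4, 5, 3
d = rank(age) − rank(recovery): 0, 3, -2, 2, -3, 0; Σd² = 26
ρ = 1 − 6Σd² / [n(n²−1)] = 1 − 6×26 / (6×35) = 1 − 156/210 ≈ 0.2571

0.2571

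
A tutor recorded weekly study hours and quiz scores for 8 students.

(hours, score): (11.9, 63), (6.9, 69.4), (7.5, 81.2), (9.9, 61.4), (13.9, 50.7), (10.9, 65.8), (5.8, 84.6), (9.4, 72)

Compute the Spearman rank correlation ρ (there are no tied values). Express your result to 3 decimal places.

-0.857

Rank hours: 7, 2, 3, 5, 8, 6, 1, 4
Rank score: 3, 5, 7, 2, 1, 4, 8, 6
d = rank(hours) − rank(score): 4, -3, -4, 3, 7, 2, -7, -2; Σd² = 156
ρ = 1 − 6Σd² / [n(n²−1)] = 1 − 6×156 / (8×63) = 1 − 936/504 ≈ -0.857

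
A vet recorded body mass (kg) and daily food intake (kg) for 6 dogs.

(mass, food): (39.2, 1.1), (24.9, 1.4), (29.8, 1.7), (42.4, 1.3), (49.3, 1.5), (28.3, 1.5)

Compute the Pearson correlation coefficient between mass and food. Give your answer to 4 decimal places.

-0.2965

n = 6, Σx = 213.9, Σy = 8.5, Σx² = 8073.83, Σy² = 12.25, Σxy = 300.16
nΣxy − ΣxΣy = 1800.96 − 1818.15 = -17.19
nΣx² − (Σx)² = 48442.98 − 45753.21 = 2689.77; nΣy² − (Σy)² = 73.5 − 72.25 = 1.25
r = -17.19 / √(2689.77 × 1.25) = -17.19 / 57.9846 ≈ -0.2965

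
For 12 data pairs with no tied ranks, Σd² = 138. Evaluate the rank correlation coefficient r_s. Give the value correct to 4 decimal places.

0.5175

ρ = 1 − 6Σd² / [n(n²−1)] = 1 − 6×138 / (12×143)
  = 1 − 828/1716 = 1 − 0.48252 ≈ 0.5175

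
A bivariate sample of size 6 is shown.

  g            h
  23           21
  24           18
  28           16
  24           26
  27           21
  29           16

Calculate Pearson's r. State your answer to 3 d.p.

n = 6, Σg = 155, Σh = 118, Σg² = 4035, Σh² = 2394, Σgh = 3018
nΣgh − ΣgΣh = 18108 − 18290 = -182
nΣg² − (Σg)² = 24210 − 24025 = 185; nΣh² − (Σh)² = 14364 − 13924 = 440
r = -182 / √(185 × 440) = -182 / 285.3069 ≈ -0.638

-0.638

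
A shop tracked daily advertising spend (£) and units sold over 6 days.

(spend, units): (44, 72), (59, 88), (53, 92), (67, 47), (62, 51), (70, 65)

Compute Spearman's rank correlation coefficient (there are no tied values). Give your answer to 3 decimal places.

Rank spend: 1, 3, 2, 5, 4, 6
Rank units: 4, 5, 6, 1, 2, 3
d = rank(spend) − rank(units): -3, -2, -4, 4, 2, 3; Σd² = 58
ρ = 1 − 6Σd² / [n(n²−1)] = 1 − 6×58 / (6×35) = 1 − 348/210 ≈ -0.657

-0.657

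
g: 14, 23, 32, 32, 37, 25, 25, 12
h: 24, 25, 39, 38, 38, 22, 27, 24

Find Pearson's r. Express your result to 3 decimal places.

0.820

n = 8, Σg = 200, Σh = 237, Σg² = 5536, Σh² = 7399, Σgh = 6294
nΣgh − ΣgΣh = 50352 − 47400 = 2952
nΣg² − (Σg)² = 44288 − 40000 = 4288; nΣh² − (Σh)² = 59192 − 56169 = 3023
r = 2952 / √(4288 × 3023) = 2952 / 3600.3644 ≈ 0.820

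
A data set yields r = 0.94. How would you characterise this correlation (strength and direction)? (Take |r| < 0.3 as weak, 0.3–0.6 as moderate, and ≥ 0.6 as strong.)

strong positive

r = 0.94 > 0 so the relationship is positive.
|r| = 0.94, which falls in the strong range.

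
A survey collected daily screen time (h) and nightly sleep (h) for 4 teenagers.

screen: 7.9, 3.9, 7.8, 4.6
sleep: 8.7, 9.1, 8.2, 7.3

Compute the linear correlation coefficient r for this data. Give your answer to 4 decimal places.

0.0604

n = 4, Σx = 24.2, Σy = 33.3, Σx² = 159.62, Σy² = 279.03, Σxy = 201.76
nΣxy − ΣxΣy = 807.04 − 805.86 = 1.18
nΣx² − (Σx)² = 638.48 − 585.64 = 52.84; nΣy² − (Σy)² = 1116.12 − 1108.89 = 7.23
r = 1.18 / √(52.84 × 7.23) = 1.18 / 19.5457 ≈ 0.0604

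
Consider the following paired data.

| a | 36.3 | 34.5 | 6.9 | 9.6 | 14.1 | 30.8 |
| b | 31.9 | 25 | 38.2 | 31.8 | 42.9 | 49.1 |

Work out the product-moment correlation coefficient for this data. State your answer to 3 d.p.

n = 6, Σa = 132.2, Σb = 218.9, Σa² = 3795.16, Σb² = 8364.31, Σab = 4706.5
nΣab − ΣaΣb = 28239 − 28938.58 = -699.58
nΣa² − (Σa)² = 22770.96 − 17476.84 = 5294.12; nΣb² − (Σb)² = 50185.86 − 47917.21 = 2268.65
r = -699.58 / √(5294.12 × 2268.65) = -699.58 / 3465.6176 ≈ -0.202

-0.202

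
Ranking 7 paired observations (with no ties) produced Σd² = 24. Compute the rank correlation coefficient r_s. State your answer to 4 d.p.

0.5714

ρ = 1 − 6Σd² / [n(n²−1)] = 1 − 6×24 / (7×48)
  = 1 − 144/336 = 1 − 0.42857 ≈ 0.5714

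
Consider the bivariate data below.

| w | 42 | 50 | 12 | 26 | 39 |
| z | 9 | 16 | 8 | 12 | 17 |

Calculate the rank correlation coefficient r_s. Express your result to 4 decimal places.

Rank w: 4, 5, 1, 2, 3
Rank z: 2, 4, 1, 3, 5
d = rank(w) − rank(z): 2, 1, 0, -1, -2; Σd² = 10
ρ = 1 − 6Σd² / [n(n²−1)] = 1 − 6×10 / (5×24) = 1 − 60/120 ≈ 0.5000

0.5000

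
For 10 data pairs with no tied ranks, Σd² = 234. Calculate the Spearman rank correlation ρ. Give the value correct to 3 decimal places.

-0.418

ρ = 1 − 6Σd² / [n(n²−1)] = 1 − 6×234 / (10×99)
  = 1 − 1404/990 = 1 − 1.4182 ≈ -0.418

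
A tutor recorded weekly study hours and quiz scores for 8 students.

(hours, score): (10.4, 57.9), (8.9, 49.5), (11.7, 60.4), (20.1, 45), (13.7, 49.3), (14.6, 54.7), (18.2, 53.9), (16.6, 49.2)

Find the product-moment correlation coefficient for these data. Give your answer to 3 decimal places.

n = 8, Σx = 114.2, Σy = 419.9, Σx² = 1735.92, Σy² = 22224.25, Σxy = 5925.62
nΣxy − ΣxΣy = 47404.96 − 47952.58 = -547.62
nΣx² − (Σx)² = 13887.36 − 13041.64 = 845.72; nΣy² − (Σy)² = 177794 − 176316.01 = 1477.99
r = -547.62 / √(845.72 × 1477.99) = -547.62 / 1118.0187 ≈ -0.490

-0.490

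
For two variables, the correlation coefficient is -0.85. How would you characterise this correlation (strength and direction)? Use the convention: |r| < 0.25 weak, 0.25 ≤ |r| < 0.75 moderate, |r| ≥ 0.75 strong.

r = -0.85 < 0 so the relationship is negative.
|r| = 0.85, which falls in the strong range.

strong negative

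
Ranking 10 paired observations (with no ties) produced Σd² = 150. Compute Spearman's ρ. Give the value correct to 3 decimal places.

0.091

ρ = 1 − 6Σd² / [n(n²−1)] = 1 − 6×150 / (10×99)
  = 1 − 900/990 = 1 − 0.9091 ≈ 0.091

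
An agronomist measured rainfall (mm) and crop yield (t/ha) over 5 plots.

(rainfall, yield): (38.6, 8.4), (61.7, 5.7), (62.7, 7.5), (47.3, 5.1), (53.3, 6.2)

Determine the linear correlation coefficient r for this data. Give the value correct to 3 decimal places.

n = 5, Σx = 263.6, Σy = 32.9, Σx² = 14306.32, Σy² = 223.75, Σxy = 1717.87
nΣxy − ΣxΣy = 8589.35 − 8672.44 = -83.09
nΣx² − (Σx)² = 71531.6 − 69484.96 = 2046.64; nΣy² − (Σy)² = 1118.75 − 1082.41 = 36.34
r = -83.09 / √(2046.64 × 36.34) = -83.09 / 272.7176 ≈ -0.305

-0.305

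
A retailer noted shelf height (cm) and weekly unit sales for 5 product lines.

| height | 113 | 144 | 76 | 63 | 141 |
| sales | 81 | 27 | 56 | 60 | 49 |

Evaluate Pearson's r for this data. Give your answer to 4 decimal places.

-0.4631

n = 5, Σx = 537, Σy = 273, Σx² = 63131, Σy² = 16427, Σxy = 27986
nΣxy − ΣxΣy = 139930 − 146601 = -6671
nΣx² − (Σx)² = 315655 − 288369 = 27286; nΣy² − (Σy)² = 82135 − 74529 = 7606
r = -6671 / √(27286 × 7606) = -6671 / 14406.1555 ≈ -0.4631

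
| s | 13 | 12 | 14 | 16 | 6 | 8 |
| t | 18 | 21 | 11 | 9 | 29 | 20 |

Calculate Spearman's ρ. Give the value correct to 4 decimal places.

Rank s: 4, 3, 5, 6, 1, 2
Rank t: 3, 5, 2, 1, 6, 4
d = rank(s) − rank(t): 1, -2, 3, 5, -5, -2; Σd² = 68
ρ = 1 − 6Σd² / [n(n²−1)] = 1 − 6×68 / (6×35) = 1 − 408/210 ≈ -0.9429

-0.9429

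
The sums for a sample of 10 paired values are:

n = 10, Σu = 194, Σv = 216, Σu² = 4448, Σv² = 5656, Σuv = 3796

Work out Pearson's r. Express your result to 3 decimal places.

-0.479

r = (nΣuv − ΣuΣv) / √[(nΣu² − (Σu)²)(nΣv² − (Σv)²)]
Numerator: 10×3796 − 194×216 = -3944
Denominator: √[(44480 − 37636)(56560 − 46656)] = √[6844 × 9904] = 8233.0417
r = -3944 / 8233.0417 ≈ -0.479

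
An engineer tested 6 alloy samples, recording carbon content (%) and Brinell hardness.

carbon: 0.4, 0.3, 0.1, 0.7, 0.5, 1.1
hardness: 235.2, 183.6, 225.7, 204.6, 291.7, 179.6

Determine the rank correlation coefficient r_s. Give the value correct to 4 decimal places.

Rank carbon: 3, 2, 1, 5, 4, 6
Rank hardness: 5, 2, 4, 3, 6, 1
d = rank(carbon) − rank(hardness): -2, 0, -3, 2, -2, 5; Σd² = 46
ρ = 1 − 6Σd² / [n(n²−1)] = 1 − 6×46 / (6×35) = 1 − 276/210 ≈ -0.3143

-0.3143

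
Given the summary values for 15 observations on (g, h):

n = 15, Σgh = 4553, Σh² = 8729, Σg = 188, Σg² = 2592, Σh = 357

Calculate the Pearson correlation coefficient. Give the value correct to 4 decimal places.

0.3358

r = (nΣgh − ΣgΣh) / √[(nΣg² − (Σg)²)(nΣh² − (Σh)²)]
Numerator: 15×4553 − 188×357 = 1179
Denominator: √[(38880 − 35344)(130935 − 127449)] = √[3536 × 3486] = 3510.9110
r = 1179 / 3510.9110 ≈ 0.3358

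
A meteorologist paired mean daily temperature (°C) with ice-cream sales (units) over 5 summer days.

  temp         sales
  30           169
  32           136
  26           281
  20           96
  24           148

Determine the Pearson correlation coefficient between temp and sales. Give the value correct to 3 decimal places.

0.217

n = 5, Σx = 132, Σy = 830, Σx² = 3576, Σy² = 157138, Σxy = 22200
nΣxy − ΣxΣy = 111000 − 109560 = 1440
nΣx² − (Σx)² = 17880 − 17424 = 456; nΣy² − (Σy)² = 785690 − 688900 = 96790
r = 1440 / √(456 × 96790) = 1440 / 6643.5111 ≈ 0.217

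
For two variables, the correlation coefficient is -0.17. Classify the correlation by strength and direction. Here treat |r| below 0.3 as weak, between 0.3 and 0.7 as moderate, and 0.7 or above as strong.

weak negative

r = -0.17 < 0 so the relationship is negative.
|r| = 0.17, which falls in the weak range.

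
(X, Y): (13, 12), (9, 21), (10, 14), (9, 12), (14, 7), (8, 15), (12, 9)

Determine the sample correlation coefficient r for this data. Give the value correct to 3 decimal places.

n = 7, ΣX = 75, ΣY = 90, ΣX² = 835, ΣY² = 1280, ΣXY = 919
nΣXY − ΣXΣY = 6433 − 6750 = -317
nΣX² − (ΣX)² = 5845 − 5625 = 220; nΣY² − (ΣY)² = 8960 − 8100 = 860
r = -317 / √(220 × 860) = -317 / 434.9713 ≈ -0.729

-0.729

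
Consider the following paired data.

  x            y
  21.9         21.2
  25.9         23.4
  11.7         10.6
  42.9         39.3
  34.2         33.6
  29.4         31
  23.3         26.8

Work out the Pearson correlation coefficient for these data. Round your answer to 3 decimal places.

0.970

n = 7, Σx = 189.3, Σy = 185.9, Σx² = 5704.61, Σy² = 5462.05, Σxy = 5565.29
nΣxy − ΣxΣy = 38957.03 − 35190.87 = 3766.16
nΣx² − (Σx)² = 39932.27 − 35834.49 = 4097.78; nΣy² − (Σy)² = 38234.35 − 34558.81 = 3675.54
r = 3766.16 / √(4097.78 × 3675.54) = 3766.16 / 3880.9218 ≈ 0.970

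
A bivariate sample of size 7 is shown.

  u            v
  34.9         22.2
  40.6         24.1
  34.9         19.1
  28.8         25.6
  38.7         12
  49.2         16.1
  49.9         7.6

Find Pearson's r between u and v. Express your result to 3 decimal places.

-0.719

n = 7, Σu = 277, Σv = 126.7, Σu² = 11322.16, Σv² = 2554.79, Σuv = 4792.87
nΣuv − ΣuΣv = 33550.09 − 35095.9 = -1545.81
nΣu² − (Σu)² = 79255.12 − 76729 = 2526.12; nΣv² − (Σv)² = 17883.53 − 16052.89 = 1830.64
r = -1545.81 / √(2526.12 × 1830.64) = -1545.81 / 2150.4456 ≈ -0.719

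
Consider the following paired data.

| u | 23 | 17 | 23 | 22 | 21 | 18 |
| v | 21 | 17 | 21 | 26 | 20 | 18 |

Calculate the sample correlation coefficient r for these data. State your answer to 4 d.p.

0.7139

n = 6, Σu = 124, Σv = 123, Σu² = 2596, Σv² = 2571, Σuv = 2571
nΣuv − ΣuΣv = 15426 − 15252 = 174
nΣu² − (Σu)² = 15576 − 15376 = 200; nΣv² − (Σv)² = 15426 − 15129 = 297
r = 174 / √(200 × 297) = 174 / 243.7212 ≈ 0.7139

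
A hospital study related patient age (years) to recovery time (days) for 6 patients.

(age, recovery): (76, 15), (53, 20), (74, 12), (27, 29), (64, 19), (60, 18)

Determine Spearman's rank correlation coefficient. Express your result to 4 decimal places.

-0.8857

Rank age: 6, 2, 5, 1, 4, 3
Rank recovery: 2, 5, 1, 6, 4, 3
d = rank(age) − rank(recovery): 4, -3, 4, -5, 0, 0; Σd² = 66
ρ = 1 − 6Σd² / [n(n²−1)] = 1 − 6×66 / (6×35) = 1 − 396/210 ≈ -0.8857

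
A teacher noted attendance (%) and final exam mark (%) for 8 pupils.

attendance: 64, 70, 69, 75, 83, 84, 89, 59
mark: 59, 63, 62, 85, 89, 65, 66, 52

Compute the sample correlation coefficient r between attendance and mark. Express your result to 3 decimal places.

0.561

n = 8, Σx = 593, Σy = 541, Σx² = 44729, Σy² = 37725, Σxy = 40628
nΣxy − ΣxΣy = 325024 − 320813 = 4211
nΣx² − (Σx)² = 357832 − 351649 = 6183; nΣy² − (Σy)² = 301800 − 292681 = 9119
r = 4211 / √(6183 × 9119) = 4211 / 7508.8466 ≈ 0.561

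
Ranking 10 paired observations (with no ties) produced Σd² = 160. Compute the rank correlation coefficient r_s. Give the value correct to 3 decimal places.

0.030

ρ = 1 − 6Σd² / [n(n²−1)] = 1 − 6×160 / (10×99)
  = 1 − 960/990 = 1 − 0.9697 ≈ 0.030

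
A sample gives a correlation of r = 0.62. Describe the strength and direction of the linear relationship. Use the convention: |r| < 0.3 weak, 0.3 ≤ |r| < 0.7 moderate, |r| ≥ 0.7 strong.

moderate positive

r = 0.62 > 0 so the relationship is positive.
|r| = 0.62, which falls in the moderate range.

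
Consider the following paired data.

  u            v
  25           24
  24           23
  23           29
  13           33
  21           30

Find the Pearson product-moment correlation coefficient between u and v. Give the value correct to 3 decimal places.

n = 5, Σu = 106, Σv = 139, Σu² = 2340, Σv² = 3935, Σuv = 2878
nΣuv − ΣuΣv = 14390 − 14734 = -344
nΣu² − (Σu)² = 11700 − 11236 = 464; nΣv² − (Σv)² = 19675 − 19321 = 354
r = -344 / √(464 × 354) = -344 / 405.2851 ≈ -0.849

-0.849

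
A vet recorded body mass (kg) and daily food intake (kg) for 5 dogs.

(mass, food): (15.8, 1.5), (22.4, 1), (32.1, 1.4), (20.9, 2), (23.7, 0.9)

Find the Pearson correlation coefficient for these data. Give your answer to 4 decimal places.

-0.2015

n = 5, Σx = 114.9, Σy = 6.8, Σx² = 2780.31, Σy² = 10.02, Σxy = 154.17
nΣxy − ΣxΣy = 770.85 − 781.32 = -10.47
nΣx² − (Σx)² = 13901.55 − 13202.01 = 699.54; nΣy² − (Σy)² = 50.1 − 46.24 = 3.86
r = -10.47 / √(699.54 × 3.86) = -10.47 / 51.9637 ≈ -0.2015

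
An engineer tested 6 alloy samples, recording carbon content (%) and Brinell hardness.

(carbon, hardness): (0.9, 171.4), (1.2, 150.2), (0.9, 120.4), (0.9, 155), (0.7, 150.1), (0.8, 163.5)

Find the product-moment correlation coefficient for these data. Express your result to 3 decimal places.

n = 6, Σx = 5.4, Σy = 910.6, Σx² = 5, Σy² = 139721.42, Σxy = 818.23
nΣxy − ΣxΣy = 4909.38 − 4917.24 = -7.86
nΣx² − (Σx)² = 30 − 29.16 = 0.84; nΣy² − (Σy)² = 838328.52 − 829192.36 = 9136.16
r = -7.86 / √(0.84 × 9136.16) = -7.86 / 87.6035 ≈ -0.090

-0.090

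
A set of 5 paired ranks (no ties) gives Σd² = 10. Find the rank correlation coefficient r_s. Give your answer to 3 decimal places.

ρ = 1 − 6Σd² / [n(n²−1)] = 1 − 6×10 / (5×24)
  = 1 − 60/120 = 1 − 0.5000 ≈ 0.500

0.500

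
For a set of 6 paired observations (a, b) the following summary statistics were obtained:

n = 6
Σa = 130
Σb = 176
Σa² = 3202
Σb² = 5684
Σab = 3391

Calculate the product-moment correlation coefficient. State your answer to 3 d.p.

-0.942

r = (nΣab − ΣaΣb) / √[(nΣa² − (Σa)²)(nΣb² − (Σb)²)]
Numerator: 6×3391 − 130×176 = -2534
Denominator: √[(19212 − 16900)(34104 − 30976)] = √[2312 × 3128] = 2689.2259
r = -2534 / 2689.2259 ≈ -0.942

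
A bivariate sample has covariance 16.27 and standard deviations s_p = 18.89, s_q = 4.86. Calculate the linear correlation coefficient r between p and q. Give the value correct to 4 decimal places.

0.1772

r = Cov(p,q) / (s_p · s_q) = 16.27 / (18.89 × 4.86)
  = 16.27 / 91.8054 ≈ 0.1772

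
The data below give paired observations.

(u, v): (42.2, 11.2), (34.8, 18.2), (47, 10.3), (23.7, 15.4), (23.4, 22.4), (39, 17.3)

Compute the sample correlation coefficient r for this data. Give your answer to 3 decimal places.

-0.749

n = 6, Σu = 210.1, Σv = 94.8, Σu² = 7831.13, Σv² = 1600.98, Σuv = 3153.94
nΣuv − ΣuΣv = 18923.64 − 19917.48 = -993.84
nΣu² − (Σu)² = 46986.78 − 44142.01 = 2844.77; nΣv² − (Σv)² = 9605.88 − 8987.04 = 618.84
r = -993.84 / √(2844.77 × 618.84) = -993.84 / 1326.8223 ≈ -0.749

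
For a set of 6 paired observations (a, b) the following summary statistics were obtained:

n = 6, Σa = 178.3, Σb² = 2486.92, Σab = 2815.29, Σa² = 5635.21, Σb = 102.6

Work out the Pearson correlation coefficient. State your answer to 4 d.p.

r = (nΣab − ΣaΣb) / √[(nΣa² − (Σa)²)(nΣb² − (Σb)²)]
Numerator: 6×2815.29 − 178.3×102.6 = -1401.84
Denominator: √[(33811.26 − 31790.89)(14921.52 − 10526.76)] = √[2020.37 × 4394.76] = 2979.7720
r = -1401.84 / 2979.7720 ≈ -0.4705

-0.4705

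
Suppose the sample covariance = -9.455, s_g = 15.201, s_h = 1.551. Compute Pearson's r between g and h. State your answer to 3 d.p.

r = Cov(g,h) / (s_g · s_h) = -9.455 / (15.201 × 1.551)
  = -9.455 / 23.5768 ≈ -0.401

-0.401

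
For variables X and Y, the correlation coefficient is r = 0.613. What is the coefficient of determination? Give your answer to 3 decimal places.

0.376

r² = (0.613)² = 0.376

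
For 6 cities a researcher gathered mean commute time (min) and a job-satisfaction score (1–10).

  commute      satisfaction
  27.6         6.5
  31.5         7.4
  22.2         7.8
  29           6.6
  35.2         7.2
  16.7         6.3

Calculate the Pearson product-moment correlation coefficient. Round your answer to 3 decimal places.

n = 6, Σx = 162.2, Σy = 41.8, Σx² = 4605.78, Σy² = 292.94, Σxy = 1135.71
nΣxy − ΣxΣy = 6814.26 − 6779.96 = 34.3
nΣx² − (Σx)² = 27634.68 − 26308.84 = 1325.84; nΣy² − (Σy)² = 1757.64 − 1747.24 = 10.4
r = 34.3 / √(1325.84 × 10.4) = 34.3 / 117.4254 ≈ 0.292

0.292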